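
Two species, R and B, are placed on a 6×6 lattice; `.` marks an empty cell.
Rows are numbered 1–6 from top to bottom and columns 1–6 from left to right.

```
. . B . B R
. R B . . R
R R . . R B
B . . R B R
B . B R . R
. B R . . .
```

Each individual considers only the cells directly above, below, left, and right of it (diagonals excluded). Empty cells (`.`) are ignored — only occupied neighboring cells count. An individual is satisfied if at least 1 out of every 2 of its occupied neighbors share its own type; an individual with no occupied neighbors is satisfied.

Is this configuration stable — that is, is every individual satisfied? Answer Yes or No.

(1,3)B 1/1 ok
(1,5)B 0/1 unhappy
(1,6)R 1/2 ok
(2,2)R 1/2 ok
(2,3)B 1/2 ok
(2,6)R 1/2 ok
(3,1)R 1/2 ok
(3,2)R 2/2 ok
(3,5)R 0/2 unhappy
(3,6)B 0/3 unhappy
(4,1)B 1/2 ok
(4,4)R 1/2 ok
(4,5)B 0/3 unhappy
(4,6)R 1/3 unhappy
(5,1)B 1/1 ok
(5,3)B 0/2 unhappy
(5,4)R 1/2 ok
(5,6)R 1/1 ok
(6,2)B 0/1 unhappy
(6,3)R 0/2 unhappy
For instance (1,5) has only 0/1 same-type neighbors, below 1/2.

No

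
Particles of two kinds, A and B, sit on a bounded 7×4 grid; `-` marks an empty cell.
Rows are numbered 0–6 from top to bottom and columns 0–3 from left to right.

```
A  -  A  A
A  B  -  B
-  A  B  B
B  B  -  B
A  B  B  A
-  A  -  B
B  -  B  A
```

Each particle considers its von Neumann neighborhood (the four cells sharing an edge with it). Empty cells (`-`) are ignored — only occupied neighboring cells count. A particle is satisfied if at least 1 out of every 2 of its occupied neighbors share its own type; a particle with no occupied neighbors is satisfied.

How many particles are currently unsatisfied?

Row 0: (0,0)A 1/1 ok · (0,2)A 1/1 ok · (0,3)A 1/2 ok
Row 1: (1,0)A 1/2 ok · (1,1)B 0/2 unhappy · (1,3)B 1/2 ok
Row 2: (2,1)A 0/3 unhappy · (2,2)B 1/2 ok · (2,3)B 3/3 ok
Row 3: (3,0)B 1/2 ok · (3,1)B 2/3 ok · (3,3)B 1/2 ok
Row 4: (4,0)A 0/2 unhappy · (4,1)B 2/4 ok · (4,2)B 1/2 ok · (4,3)A 0/3 unhappy
Row 5: (5,1)A 0/1 unhappy · (5,3)B 0/2 unhappy
Row 6: (6,0)B 0/0 ok · (6,2)B 0/1 unhappy · (6,3)A 0/2 unhappy
Unsatisfied: (1,1), (2,1), (4,0), (4,3), (5,1), (5,3), (6,2), (6,3) — 8 in total.

8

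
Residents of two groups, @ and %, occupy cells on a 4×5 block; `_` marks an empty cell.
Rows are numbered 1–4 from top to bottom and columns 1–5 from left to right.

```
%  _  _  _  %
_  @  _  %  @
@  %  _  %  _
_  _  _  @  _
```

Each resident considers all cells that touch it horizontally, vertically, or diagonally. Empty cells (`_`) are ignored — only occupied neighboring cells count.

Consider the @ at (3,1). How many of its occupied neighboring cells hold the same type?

1

Occupied neighbors of (3,1): (2,2)=@, (3,2)=%.
Same type (@): 1 of 2.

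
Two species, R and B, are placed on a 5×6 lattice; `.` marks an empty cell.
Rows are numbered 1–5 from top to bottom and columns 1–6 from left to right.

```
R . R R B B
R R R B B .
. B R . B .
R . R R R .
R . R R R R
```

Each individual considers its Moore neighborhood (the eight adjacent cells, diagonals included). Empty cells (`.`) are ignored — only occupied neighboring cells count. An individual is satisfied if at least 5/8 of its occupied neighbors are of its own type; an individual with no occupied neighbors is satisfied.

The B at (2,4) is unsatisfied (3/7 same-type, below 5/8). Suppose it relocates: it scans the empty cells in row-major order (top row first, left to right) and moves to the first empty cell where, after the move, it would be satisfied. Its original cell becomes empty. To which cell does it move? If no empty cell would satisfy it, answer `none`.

Vacating (2,4). Empty cells in order:
  (1,2): 0/5 same-type → still unsatisfied.
  (2,6): 4/4 same-type → satisfied — stop here.

(2,6)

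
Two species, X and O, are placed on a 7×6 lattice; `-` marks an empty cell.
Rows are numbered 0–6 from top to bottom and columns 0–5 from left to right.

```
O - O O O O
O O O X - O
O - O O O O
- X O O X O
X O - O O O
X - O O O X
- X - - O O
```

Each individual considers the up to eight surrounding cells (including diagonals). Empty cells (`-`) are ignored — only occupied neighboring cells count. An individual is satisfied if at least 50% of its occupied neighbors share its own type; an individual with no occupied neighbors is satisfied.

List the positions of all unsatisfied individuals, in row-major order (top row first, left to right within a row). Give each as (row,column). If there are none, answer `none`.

(1,3), (3,1), (3,4), (4,1), (5,5)

(0,0)O 2/2 satisfied
(0,2)O 3/4 satisfied
(0,3)O 3/4 satisfied
(0,4)O 3/4 satisfied
(0,5)O 2/2 satisfied
(1,0)O 3/3 satisfied
(1,1)O 6/6 satisfied
(1,2)O 5/6 satisfied
(1,3)X 0/7 not
(1,5)O 4/4 satisfied
(2,0)O 2/3 satisfied
(2,2)O 5/7 satisfied
(2,3)O 5/7 satisfied
(2,4)O 5/7 satisfied
(2,5)O 3/4 satisfied
(3,1)X 1/5 not
(3,2)O 5/6 satisfied
(3,3)O 6/7 satisfied
(3,4)X 0/8 not
(3,5)O 4/5 satisfied
(4,0)X 2/3 satisfied
(4,1)O 2/5 not
(4,3)O 6/7 satisfied
(4,4)O 6/8 satisfied
(4,5)O 3/5 satisfied
(5,0)X 2/3 satisfied
(5,2)O 3/4 satisfied
(5,3)O 5/5 satisfied
(5,4)O 6/7 satisfied
(5,5)X 0/5 not
(6,1)X 1/2 satisfied
(6,4)O 3/4 satisfied
(6,5)O 2/3 satisfied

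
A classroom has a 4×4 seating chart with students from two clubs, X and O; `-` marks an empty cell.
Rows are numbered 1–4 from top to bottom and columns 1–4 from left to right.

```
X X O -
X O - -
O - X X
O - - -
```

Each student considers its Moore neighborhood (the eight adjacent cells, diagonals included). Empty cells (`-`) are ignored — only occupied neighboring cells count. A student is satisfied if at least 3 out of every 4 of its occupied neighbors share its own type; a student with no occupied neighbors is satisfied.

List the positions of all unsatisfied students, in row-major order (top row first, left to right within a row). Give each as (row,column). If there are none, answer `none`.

Row 1: (1,1)X 2/3 ✗ · (1,2)X 2/4 ✗ · (1,3)O 1/2 ✗
Row 2: (2,1)X 2/4 ✗ · (2,2)O 2/6 ✗
Row 3: (3,1)O 2/3 ✗ · (3,3)X 1/2 ✗ · (3,4)X 1/1 ✓
Row 4: (4,1)O 1/1 ✓

(1,1), (1,2), (1,3), (2,1), (2,2), (3,1), (3,3)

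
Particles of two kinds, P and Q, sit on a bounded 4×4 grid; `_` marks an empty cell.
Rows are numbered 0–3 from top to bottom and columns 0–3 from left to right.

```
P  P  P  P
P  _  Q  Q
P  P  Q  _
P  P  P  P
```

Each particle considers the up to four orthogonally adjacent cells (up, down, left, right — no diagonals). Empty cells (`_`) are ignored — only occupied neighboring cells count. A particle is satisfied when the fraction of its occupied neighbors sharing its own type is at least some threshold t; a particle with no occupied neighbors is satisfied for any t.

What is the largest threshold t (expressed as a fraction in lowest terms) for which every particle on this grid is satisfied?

(0,0)P 2/2
(0,1)P 2/2
(0,2)P 2/3
(0,3)P 1/2
(1,0)P 2/2
(1,2)Q 2/3
(1,3)Q 1/2
(2,0)P 3/3
(2,1)P 2/3
(2,2)Q 1/3
(3,0)P 2/2
(3,1)P 3/3
(3,2)P 2/3
(3,3)P 1/1
The smallest same-type fraction is 1/3 at (2,2), which reduces to 1/3. Any threshold above that leaves this particle unsatisfied.

1/3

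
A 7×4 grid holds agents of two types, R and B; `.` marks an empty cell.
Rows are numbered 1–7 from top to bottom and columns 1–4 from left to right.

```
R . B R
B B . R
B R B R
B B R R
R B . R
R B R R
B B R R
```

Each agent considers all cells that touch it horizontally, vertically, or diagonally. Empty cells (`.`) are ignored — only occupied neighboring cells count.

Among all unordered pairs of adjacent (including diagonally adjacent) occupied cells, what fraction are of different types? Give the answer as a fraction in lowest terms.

Scan each occupied cell's neighbors to the right and below (and the two forward diagonals) so each pair is counted once.
Row 1: R(1,1)–B(2,1)≠ R(1,1)–B(2,2)≠ B(1,3)–R(1,4)≠ B(1,3)–R(2,4)≠ B(1,3)–B(2,2)= R(1,4)–R(2,4)=  → 4/6 unlike.
Row 2: B(2,1)–B(2,2)= B(2,1)–B(3,1)= B(2,1)–R(3,2)≠ B(2,2)–R(3,2)≠ B(2,2)–B(3,3)= B(2,2)–B(3,1)= R(2,4)–R(3,4)= R(2,4)–B(3,3)≠  → 3/8 unlike.
Row 3: B(3,1)–R(3,2)≠ B(3,1)–B(4,1)= B(3,1)–B(4,2)= R(3,2)–B(3,3)≠ R(3,2)–B(4,2)≠ R(3,2)–R(4,3)= R(3,2)–B(4,1)≠ B(3,3)–R(3,4)≠ B(3,3)–R(4,3)≠ B(3,3)–R(4,4)≠ B(3,3)–B(4,2)= R(3,4)–R(4,4)= R(3,4)–R(4,3)=  → 7/13 unlike.
Row 4: B(4,1)–B(4,2)= B(4,1)–R(5,1)≠ B(4,1)–B(5,2)= B(4,2)–R(4,3)≠ B(4,2)–B(5,2)= B(4,2)–R(5,1)≠ R(4,3)–R(4,4)= R(4,3)–R(5,4)= R(4,3)–B(5,2)≠ R(4,4)–R(5,4)=  → 4/10 unlike.
Row 5: R(5,1)–B(5,2)≠ R(5,1)–R(6,1)= R(5,1)–B(6,2)≠ B(5,2)–B(6,2)= B(5,2)–R(6,3)≠ B(5,2)–R(6,1)≠ R(5,4)–R(6,4)= R(5,4)–R(6,3)=  → 4/8 unlike.
Row 6: R(6,1)–B(6,2)≠ R(6,1)–B(7,1)≠ R(6,1)–B(7,2)≠ B(6,2)–R(6,3)≠ B(6,2)–B(7,2)= B(6,2)–R(7,3)≠ B(6,2)–B(7,1)= R(6,3)–R(6,4)= R(6,3)–R(7,3)= R(6,3)–R(7,4)= R(6,3)–B(7,2)≠ R(6,4)–R(7,4)= R(6,4)–R(7,3)=  → 6/13 unlike.
Row 7: B(7,1)–B(7,2)= B(7,2)–R(7,3)≠ R(7,3)–R(7,4)=  → 1/3 unlike.
Total adjacent occupied pairs: 61; unlike-type pairs: 29.
29/61 is already in lowest terms.

29/61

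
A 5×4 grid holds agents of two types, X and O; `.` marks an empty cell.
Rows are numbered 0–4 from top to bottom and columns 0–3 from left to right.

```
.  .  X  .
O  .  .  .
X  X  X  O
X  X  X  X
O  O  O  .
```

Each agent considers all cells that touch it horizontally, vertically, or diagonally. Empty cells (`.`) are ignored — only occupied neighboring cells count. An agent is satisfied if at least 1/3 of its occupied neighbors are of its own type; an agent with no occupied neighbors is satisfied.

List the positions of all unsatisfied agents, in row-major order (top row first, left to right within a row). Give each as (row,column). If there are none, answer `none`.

(0,2)X 0/0 satisfied
(1,0)O 0/2 not
(2,0)X 3/4 satisfied
(2,1)X 5/6 satisfied
(2,2)X 4/5 satisfied
(2,3)O 0/3 not
(3,0)X 3/5 satisfied
(3,1)X 5/8 satisfied
(3,2)X 4/7 satisfied
(3,3)X 2/4 satisfied
(4,0)O 1/3 satisfied
(4,1)O 2/5 satisfied
(4,2)O 1/4 not

(1,0), (2,3), (4,2)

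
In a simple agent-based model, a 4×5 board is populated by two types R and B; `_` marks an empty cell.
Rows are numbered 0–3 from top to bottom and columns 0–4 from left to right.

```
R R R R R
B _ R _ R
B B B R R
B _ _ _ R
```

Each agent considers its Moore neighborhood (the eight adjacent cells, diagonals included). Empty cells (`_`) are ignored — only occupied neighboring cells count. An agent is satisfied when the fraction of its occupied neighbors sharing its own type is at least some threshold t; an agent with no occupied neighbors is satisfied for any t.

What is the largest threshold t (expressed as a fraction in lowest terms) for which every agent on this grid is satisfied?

1/3

(0,0)R 1/2
(0,1)R 3/4
(0,2)R 3/3
(0,3)R 4/4
(0,4)R 2/2
(1,0)B 2/4
(1,2)R 4/6
(1,4)R 4/4
(2,0)B 3/3
(2,1)B 4/5
(2,2)B 1/3
(2,3)R 4/5
(2,4)R 3/3
(3,0)B 2/2
(3,4)R 2/2
The smallest same-type fraction is 1/3 at (2,2), which reduces to 1/3. Any threshold above that leaves this agent unsatisfied.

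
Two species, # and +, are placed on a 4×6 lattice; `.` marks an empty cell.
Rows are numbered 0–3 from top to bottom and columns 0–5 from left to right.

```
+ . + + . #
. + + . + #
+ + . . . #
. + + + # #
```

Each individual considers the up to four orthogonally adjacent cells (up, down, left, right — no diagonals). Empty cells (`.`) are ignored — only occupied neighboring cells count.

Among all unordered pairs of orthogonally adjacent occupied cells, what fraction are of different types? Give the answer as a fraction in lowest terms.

Scan each occupied cell's neighbors to the right and below so each pair is counted once.
From row 0: 0 unlike of 3 pairs (running 0/3).
From row 1: 1 unlike of 4 pairs (running 1/7).
From row 2: 0 unlike of 3 pairs (running 1/10).
From row 3: 1 unlike of 4 pairs (running 2/14).
Total adjacent occupied pairs: 14; unlike-type pairs: 2.
2/14 reduces to 1/7.

1/7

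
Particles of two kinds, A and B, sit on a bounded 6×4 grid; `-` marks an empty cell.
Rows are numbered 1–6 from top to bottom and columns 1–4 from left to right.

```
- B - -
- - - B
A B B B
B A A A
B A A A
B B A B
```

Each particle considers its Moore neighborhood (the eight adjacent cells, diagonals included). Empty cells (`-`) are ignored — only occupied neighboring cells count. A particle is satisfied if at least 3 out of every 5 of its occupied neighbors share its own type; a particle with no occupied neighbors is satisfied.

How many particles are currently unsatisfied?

(1,2)B 0/0 satisfied
(2,4)B 2/2 satisfied
(3,1)A 1/3 not
(3,2)B 2/5 not
(3,3)B 3/6 not
(3,4)B 2/4 not
(4,1)B 2/5 not
(4,2)A 4/8 not
(4,3)A 5/8 satisfied
(4,4)A 3/5 satisfied
(5,1)B 3/5 satisfied
(5,2)A 4/8 not
(5,3)A 6/8 satisfied
(5,4)A 4/5 satisfied
(6,1)B 2/3 satisfied
(6,2)B 2/5 not
(6,3)A 3/5 satisfied
(6,4)B 0/3 not
Unsatisfied: (3,1), (3,2), (3,3), (3,4), (4,1), (4,2), (5,2), (6,2), (6,4) — 9 in total.

9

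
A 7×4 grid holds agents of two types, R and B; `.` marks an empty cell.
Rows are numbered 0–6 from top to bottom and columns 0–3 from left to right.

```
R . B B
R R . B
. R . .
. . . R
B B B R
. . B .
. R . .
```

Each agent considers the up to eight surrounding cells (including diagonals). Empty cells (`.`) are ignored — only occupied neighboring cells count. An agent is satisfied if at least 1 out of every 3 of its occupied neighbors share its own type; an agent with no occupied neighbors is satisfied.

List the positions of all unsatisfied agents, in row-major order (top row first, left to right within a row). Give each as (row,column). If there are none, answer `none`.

(6,1)

Row 0: (0,0)R 2/2 ok · (0,2)B 2/3 ok · (0,3)B 2/2 ok
Row 1: (1,0)R 3/3 ok · (1,1)R 3/4 ok · (1,3)B 2/2 ok
Row 2: (2,1)R 2/2 ok
Row 3: (3,3)R 1/2 ok
Row 4: (4,0)B 1/1 ok · (4,1)B 3/3 ok · (4,2)B 2/4 ok · (4,3)R 1/3 ok
Row 5: (5,2)B 2/4 ok
Row 6: (6,1)R 0/1 unhappy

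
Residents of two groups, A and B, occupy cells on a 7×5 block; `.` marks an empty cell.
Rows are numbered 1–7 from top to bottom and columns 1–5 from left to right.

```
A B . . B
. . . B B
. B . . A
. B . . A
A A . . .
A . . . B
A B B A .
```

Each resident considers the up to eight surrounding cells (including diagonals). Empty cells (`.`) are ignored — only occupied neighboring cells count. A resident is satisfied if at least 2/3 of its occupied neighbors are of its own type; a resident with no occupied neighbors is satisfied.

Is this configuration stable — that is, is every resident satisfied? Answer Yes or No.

Row 1: (1,1)A 0/1 ✗ · (1,2)B 0/1 ✗ · (1,5)B 2/2 ✓
Row 2: (2,4)B 2/3 ✓ · (2,5)B 2/3 ✓
Row 3: (3,2)B 1/1 ✓ · (3,5)A 1/3 ✗
Row 4: (4,2)B 1/3 ✗ · (4,5)A 1/1 ✓
Row 5: (5,1)A 2/3 ✓ · (5,2)A 2/3 ✓
Row 6: (6,1)A 3/4 ✓ · (6,5)B 0/1 ✗
Row 7: (7,1)A 1/2 ✗ · (7,2)B 1/3 ✗ · (7,3)B 1/2 ✗ · (7,4)A 0/2 ✗
For instance (1,1) has only 0/1 same-type neighbors, below 2/3.

No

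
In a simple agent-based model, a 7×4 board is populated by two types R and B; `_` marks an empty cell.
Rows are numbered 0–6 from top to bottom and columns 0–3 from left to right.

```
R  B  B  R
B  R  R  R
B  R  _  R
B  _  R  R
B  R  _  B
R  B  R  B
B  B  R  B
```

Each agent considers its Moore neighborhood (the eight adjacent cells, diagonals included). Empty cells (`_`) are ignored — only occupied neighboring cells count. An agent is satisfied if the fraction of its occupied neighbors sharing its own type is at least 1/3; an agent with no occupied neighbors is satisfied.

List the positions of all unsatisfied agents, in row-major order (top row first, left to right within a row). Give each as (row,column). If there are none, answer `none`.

(0,2), (4,3), (5,0), (5,2), (6,2)

(0,0)R 1/3 ✓
(0,1)B 2/5 ✓
(0,2)B 1/5 ✗
(0,3)R 2/3 ✓
(1,0)B 2/5 ✓
(1,1)R 3/7 ✓
(1,2)R 5/7 ✓
(1,3)R 3/4 ✓
(2,0)B 2/4 ✓
(2,1)R 3/6 ✓
(2,3)R 4/4 ✓
(3,0)B 2/4 ✓
(3,2)R 4/5 ✓
(3,3)R 2/3 ✓
(4,0)B 2/4 ✓
(4,1)R 3/6 ✓
(4,3)B 1/4 ✗
(5,0)R 1/5 ✗
(5,1)B 3/7 ✓
(5,2)R 2/7 ✗
(5,3)B 2/4 ✓
(6,0)B 2/3 ✓
(6,1)B 2/5 ✓
(6,2)R 1/5 ✗
(6,3)B 1/3 ✓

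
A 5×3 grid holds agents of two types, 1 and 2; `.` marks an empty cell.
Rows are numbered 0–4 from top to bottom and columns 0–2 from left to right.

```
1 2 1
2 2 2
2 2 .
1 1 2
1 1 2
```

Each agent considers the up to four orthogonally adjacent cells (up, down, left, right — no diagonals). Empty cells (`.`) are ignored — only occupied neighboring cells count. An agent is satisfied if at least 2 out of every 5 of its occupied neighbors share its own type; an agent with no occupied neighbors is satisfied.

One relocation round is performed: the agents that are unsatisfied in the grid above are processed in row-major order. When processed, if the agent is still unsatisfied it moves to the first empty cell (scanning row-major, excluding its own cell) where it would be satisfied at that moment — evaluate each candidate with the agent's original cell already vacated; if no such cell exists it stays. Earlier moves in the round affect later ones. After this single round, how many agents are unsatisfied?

0

Initially unsatisfied (in order): (0,0), (0,1), (0,2).
  (0,0): no empty cell satisfies it; stays.
  (0,1) → (2,2).
  (0,2) → (0,1).
Resulting grid:
1 1 .
2 2 2
2 2 2
1 1 2
1 1 2
All satisfied now.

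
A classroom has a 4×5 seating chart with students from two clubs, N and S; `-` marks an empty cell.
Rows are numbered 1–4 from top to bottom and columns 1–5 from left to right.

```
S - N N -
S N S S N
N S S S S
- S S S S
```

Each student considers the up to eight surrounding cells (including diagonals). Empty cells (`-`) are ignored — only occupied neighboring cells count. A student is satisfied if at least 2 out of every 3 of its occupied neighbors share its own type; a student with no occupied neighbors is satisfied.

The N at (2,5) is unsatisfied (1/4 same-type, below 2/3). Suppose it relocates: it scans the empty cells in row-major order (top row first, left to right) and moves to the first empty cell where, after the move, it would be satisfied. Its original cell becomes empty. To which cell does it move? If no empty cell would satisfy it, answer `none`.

Vacating (2,5). Empty cells in order:
  (1,2): 2/5 same-type → still unsatisfied.
  (1,5): 1/2 same-type → still unsatisfied.
  (4,1): 1/3 same-type → still unsatisfied.

none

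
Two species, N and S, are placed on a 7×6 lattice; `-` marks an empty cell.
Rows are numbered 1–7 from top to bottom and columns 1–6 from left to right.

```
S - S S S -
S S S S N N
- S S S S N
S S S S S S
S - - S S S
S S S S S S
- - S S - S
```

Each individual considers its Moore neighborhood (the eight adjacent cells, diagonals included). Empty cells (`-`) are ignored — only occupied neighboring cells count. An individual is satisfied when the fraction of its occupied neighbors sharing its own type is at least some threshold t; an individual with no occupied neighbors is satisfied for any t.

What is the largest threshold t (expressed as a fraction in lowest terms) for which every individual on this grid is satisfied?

2/7

(1,1)S 2/2
(1,3)S 4/4
(1,4)S 4/5
(1,5)S 2/4
(2,1)S 3/3
(2,2)S 6/6
(2,3)S 7/7
(2,4)S 7/8
(2,5)N 2/7
(2,6)N 2/4
(3,2)S 7/7
(3,3)S 8/8
(3,4)S 7/8
(3,5)S 5/8
(3,6)N 2/5
(4,1)S 3/3
(4,2)S 5/5
(4,3)S 6/6
(4,4)S 7/7
(4,5)S 7/8
(4,6)S 4/5
(5,1)S 4/4
(5,4)S 7/7
(5,5)S 8/8
(5,6)S 5/5
(6,1)S 2/2
(6,2)S 4/4
(6,3)S 5/5
(6,4)S 6/6
(6,5)S 7/7
(6,6)S 4/4
(7,3)S 4/4
(7,4)S 4/4
(7,6)S 2/2
The smallest same-type fraction is 2/7 at (2,5), which reduces to 2/7. Any threshold above that leaves this individual unsatisfied.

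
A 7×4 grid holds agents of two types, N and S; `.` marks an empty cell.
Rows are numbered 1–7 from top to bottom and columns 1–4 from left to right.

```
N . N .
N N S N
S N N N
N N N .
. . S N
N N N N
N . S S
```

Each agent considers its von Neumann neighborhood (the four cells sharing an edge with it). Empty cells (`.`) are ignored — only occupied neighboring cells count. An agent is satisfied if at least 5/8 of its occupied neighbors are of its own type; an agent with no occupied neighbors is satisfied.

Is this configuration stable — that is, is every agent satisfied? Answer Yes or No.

(1,1)N 1/1 satisfied
(1,3)N 0/1 not
(2,1)N 2/3 satisfied
(2,2)N 2/3 satisfied
(2,3)S 0/4 not
(2,4)N 1/2 not
(3,1)S 0/3 not
(3,2)N 3/4 satisfied
(3,3)N 3/4 satisfied
(3,4)N 2/2 satisfied
(4,1)N 1/2 not
(4,2)N 3/3 satisfied
(4,3)N 2/3 satisfied
(5,3)S 0/3 not
(5,4)N 1/2 not
(6,1)N 2/2 satisfied
(6,2)N 2/2 satisfied
(6,3)N 2/4 not
(6,4)N 2/3 satisfied
(7,1)N 1/1 satisfied
(7,3)S 1/2 not
(7,4)S 1/2 not
For instance (1,3) has only 0/1 same-type neighbors, below 5/8.

No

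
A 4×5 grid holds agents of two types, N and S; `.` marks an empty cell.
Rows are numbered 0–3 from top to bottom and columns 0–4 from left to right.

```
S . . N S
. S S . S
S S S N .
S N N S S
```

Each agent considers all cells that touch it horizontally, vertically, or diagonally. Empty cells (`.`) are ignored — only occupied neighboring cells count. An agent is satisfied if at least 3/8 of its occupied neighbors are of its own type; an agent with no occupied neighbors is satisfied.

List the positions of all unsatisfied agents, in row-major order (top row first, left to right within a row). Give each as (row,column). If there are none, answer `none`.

(0,0)S 1/1 ok
(0,3)N 0/3 unhappy
(0,4)S 1/2 ok
(1,1)S 5/5 ok
(1,2)S 3/5 ok
(1,4)S 1/3 unhappy
(2,0)S 3/4 ok
(2,1)S 5/7 ok
(2,2)S 4/7 ok
(2,3)N 1/6 unhappy
(3,0)S 2/3 ok
(3,1)N 1/5 unhappy
(3,2)N 2/5 ok
(3,3)S 2/4 ok
(3,4)S 1/2 ok

(0,3), (1,4), (2,3), (3,1)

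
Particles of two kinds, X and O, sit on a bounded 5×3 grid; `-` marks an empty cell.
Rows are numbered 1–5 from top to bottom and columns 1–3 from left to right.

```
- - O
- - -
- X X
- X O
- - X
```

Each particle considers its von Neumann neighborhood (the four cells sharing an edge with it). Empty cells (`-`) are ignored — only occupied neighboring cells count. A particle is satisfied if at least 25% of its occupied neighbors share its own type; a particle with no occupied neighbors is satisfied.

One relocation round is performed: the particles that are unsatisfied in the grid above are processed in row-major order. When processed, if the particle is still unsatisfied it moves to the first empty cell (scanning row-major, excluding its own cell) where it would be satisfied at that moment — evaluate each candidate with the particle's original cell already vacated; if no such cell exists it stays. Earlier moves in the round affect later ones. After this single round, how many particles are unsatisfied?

0

Initially unsatisfied (in order): (4,3), (5,3).
  (4,3) → (1,1).
  (5,3): now satisfied by earlier moves; stays.
Resulting grid:
O - O
- - -
- X X
- X -
- - X
All satisfied now.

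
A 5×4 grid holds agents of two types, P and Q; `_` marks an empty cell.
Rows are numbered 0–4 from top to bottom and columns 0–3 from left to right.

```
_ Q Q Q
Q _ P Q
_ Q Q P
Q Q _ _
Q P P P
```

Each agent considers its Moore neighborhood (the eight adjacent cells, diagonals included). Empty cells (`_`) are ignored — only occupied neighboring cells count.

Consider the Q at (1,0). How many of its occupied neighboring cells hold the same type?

2

Occupied neighbors of (1,0): (0,1)=Q, (2,1)=Q.
Same type (Q): 2 of 2.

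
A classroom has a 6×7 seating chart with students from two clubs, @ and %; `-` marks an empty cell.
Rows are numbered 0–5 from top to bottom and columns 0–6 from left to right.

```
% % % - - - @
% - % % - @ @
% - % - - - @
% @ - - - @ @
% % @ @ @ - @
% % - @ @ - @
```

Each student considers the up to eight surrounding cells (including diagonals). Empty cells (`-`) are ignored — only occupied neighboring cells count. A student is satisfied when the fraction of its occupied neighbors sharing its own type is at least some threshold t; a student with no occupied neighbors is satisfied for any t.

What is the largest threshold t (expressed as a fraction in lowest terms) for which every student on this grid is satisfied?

Row 0: (0,0)% 2/2 · (0,1)% 4/4 · (0,2)% 3/3 · (0,6)@ 2/2
Row 1: (1,0)% 3/3 · (1,2)% 4/4 · (1,3)% 3/3 · (1,5)@ 3/3 · (1,6)@ 3/3
Row 2: (2,0)% 2/3 · (2,2)% 2/3 · (2,6)@ 4/4
Row 3: (3,0)% 3/4 · (3,1)@ 1/6 · (3,5)@ 4/4 · (3,6)@ 3/3
Row 4: (4,0)% 4/5 · (4,1)% 4/6 · (4,2)@ 3/5 · (4,3)@ 4/4 · (4,4)@ 4/4 · (4,6)@ 3/3
Row 5: (5,0)% 3/3 · (5,1)% 3/4 · (5,3)@ 4/4 · (5,4)@ 3/3 · (5,6)@ 1/1
The smallest same-type fraction is 1/6 at (3,1), which reduces to 1/6. Any threshold above that leaves this student unsatisfied.

1/6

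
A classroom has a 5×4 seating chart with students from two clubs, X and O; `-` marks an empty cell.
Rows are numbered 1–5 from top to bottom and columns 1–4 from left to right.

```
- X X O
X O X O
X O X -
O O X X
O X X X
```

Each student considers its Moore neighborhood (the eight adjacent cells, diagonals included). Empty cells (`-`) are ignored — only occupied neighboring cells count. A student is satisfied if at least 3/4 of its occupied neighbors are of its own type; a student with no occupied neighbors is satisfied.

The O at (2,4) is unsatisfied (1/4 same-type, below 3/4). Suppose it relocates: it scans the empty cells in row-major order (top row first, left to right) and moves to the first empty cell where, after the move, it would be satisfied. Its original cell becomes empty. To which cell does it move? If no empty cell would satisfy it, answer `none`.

Vacating (2,4). Empty cells in order:
  (1,1): 1/3 same-type → still unsatisfied.
  (3,4): 0/4 same-type → still unsatisfied.

none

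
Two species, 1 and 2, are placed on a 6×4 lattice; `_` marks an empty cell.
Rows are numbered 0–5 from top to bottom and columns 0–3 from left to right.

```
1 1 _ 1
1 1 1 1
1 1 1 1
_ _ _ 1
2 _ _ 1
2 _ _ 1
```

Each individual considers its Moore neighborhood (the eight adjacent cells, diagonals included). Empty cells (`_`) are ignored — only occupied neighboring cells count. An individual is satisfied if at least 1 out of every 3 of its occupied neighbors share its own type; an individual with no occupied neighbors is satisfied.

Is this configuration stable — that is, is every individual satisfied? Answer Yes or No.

(0,0)1 3/3 ok
(0,1)1 4/4 ok
(0,3)1 2/2 ok
(1,0)1 5/5 ok
(1,1)1 7/7 ok
(1,2)1 7/7 ok
(1,3)1 4/4 ok
(2,0)1 3/3 ok
(2,1)1 5/5 ok
(2,2)1 6/6 ok
(2,3)1 4/4 ok
(3,3)1 3/3 ok
(4,0)2 1/1 ok
(4,3)1 2/2 ok
(5,0)2 1/1 ok
(5,3)1 1/1 ok
All meet the threshold, so the configuration is stable.

Yes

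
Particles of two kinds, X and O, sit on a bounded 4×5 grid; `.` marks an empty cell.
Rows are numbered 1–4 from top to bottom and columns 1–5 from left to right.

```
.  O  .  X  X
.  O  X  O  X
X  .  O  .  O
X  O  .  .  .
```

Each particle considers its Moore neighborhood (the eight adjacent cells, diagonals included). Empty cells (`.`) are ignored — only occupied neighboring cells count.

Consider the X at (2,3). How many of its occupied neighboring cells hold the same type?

Occupied neighbors of (2,3): (1,2)=O, (1,4)=X, (2,2)=O, (2,4)=O, (3,3)=O.
Same type (X): 1 of 5.

1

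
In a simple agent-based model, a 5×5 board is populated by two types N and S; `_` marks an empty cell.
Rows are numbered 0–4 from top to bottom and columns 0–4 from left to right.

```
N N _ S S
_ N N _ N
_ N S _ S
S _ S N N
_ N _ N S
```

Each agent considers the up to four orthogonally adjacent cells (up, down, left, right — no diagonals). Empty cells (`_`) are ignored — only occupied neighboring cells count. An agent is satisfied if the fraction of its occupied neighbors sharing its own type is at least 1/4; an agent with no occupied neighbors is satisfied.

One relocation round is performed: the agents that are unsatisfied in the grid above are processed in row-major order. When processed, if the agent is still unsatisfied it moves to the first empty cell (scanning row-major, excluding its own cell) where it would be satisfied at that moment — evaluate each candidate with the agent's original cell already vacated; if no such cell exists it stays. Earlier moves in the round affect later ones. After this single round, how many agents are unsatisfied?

0

Initially unsatisfied (in order): (1,4), (2,4), (4,4).
  (1,4) → (0,2).
  (2,4) → (1,3).
  (4,4) → (1,4).
Resulting grid:
N N N S S
_ N N S S
_ N S _ _
S _ S N N
_ N _ N _
All satisfied now.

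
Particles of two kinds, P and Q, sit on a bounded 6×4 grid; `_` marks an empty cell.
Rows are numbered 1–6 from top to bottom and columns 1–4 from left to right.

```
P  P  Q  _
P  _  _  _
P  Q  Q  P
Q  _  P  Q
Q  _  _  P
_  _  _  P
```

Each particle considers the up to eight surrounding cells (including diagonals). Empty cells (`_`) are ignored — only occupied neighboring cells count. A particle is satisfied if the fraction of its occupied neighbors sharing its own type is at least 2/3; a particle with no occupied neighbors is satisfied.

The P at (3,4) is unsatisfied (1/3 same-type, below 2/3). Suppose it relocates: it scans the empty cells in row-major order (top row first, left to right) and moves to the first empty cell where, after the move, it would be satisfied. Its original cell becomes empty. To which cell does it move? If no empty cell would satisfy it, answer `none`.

Vacating (3,4). Empty cells in order:
  (1,4): 0/1 same-type → still unsatisfied.
  (2,2): 4/7 same-type → still unsatisfied.
  (2,3): 1/4 same-type → still unsatisfied.
  (2,4): 0/2 same-type → still unsatisfied.
  (4,2): 2/6 same-type → still unsatisfied.
  (5,2): 1/3 same-type → still unsatisfied.
  (5,3): 3/4 same-type → satisfied — stop here.

(5,3)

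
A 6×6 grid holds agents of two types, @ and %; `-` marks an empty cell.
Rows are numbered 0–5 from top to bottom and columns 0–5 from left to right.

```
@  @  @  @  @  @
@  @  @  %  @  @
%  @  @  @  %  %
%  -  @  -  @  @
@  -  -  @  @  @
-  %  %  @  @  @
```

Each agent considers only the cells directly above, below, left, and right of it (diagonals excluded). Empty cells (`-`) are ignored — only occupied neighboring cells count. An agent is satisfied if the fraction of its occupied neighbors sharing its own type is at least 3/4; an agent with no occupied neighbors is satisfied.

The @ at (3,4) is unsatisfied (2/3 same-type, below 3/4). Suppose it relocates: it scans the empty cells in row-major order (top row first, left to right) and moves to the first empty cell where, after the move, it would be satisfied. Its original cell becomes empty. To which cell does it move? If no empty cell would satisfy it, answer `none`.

Vacating (3,4). Empty cells in order:
  (3,1): 2/3 same-type → still unsatisfied.
  (3,3): 3/3 same-type → satisfied — stop here.

(3,3)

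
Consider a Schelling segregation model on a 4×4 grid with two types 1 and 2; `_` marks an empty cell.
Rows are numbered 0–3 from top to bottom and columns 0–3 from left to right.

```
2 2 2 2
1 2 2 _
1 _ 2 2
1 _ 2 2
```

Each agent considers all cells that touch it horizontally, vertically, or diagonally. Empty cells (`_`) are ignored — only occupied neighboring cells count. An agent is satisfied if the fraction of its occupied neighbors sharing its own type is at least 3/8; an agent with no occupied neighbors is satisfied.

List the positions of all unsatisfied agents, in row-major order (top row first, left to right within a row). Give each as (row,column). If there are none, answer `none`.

(0,0)2 2/3 ✓
(0,1)2 4/5 ✓
(0,2)2 4/4 ✓
(0,3)2 2/2 ✓
(1,0)1 1/4 ✗
(1,1)2 5/7 ✓
(1,2)2 6/6 ✓
(2,0)1 2/3 ✓
(2,2)2 5/5 ✓
(2,3)2 4/4 ✓
(3,0)1 1/1 ✓
(3,2)2 3/3 ✓
(3,3)2 3/3 ✓

(1,0)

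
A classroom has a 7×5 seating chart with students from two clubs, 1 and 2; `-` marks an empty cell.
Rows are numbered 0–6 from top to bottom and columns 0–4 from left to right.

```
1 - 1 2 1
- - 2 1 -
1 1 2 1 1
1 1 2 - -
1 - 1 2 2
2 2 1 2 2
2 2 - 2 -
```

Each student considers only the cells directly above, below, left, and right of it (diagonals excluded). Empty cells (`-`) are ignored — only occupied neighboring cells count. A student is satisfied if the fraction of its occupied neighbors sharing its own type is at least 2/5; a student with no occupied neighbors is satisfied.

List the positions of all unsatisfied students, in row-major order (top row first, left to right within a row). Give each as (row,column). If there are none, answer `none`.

(0,2), (0,3), (0,4), (1,2), (1,3), (3,2), (4,2), (5,2)

(0,0)1 0/0 satisfied
(0,2)1 0/2 not
(0,3)2 0/3 not
(0,4)1 0/1 not
(1,2)2 1/3 not
(1,3)1 1/3 not
(2,0)1 2/2 satisfied
(2,1)1 2/3 satisfied
(2,2)2 2/4 satisfied
(2,3)1 2/3 satisfied
(2,4)1 1/1 satisfied
(3,0)1 3/3 satisfied
(3,1)1 2/3 satisfied
(3,2)2 1/3 not
(4,0)1 1/2 satisfied
(4,2)1 1/3 not
(4,3)2 2/3 satisfied
(4,4)2 2/2 satisfied
(5,0)2 2/3 satisfied
(5,1)2 2/3 satisfied
(5,2)1 1/3 not
(5,3)2 3/4 satisfied
(5,4)2 2/2 satisfied
(6,0)2 2/2 satisfied
(6,1)2 2/2 satisfied
(6,3)2 1/1 satisfied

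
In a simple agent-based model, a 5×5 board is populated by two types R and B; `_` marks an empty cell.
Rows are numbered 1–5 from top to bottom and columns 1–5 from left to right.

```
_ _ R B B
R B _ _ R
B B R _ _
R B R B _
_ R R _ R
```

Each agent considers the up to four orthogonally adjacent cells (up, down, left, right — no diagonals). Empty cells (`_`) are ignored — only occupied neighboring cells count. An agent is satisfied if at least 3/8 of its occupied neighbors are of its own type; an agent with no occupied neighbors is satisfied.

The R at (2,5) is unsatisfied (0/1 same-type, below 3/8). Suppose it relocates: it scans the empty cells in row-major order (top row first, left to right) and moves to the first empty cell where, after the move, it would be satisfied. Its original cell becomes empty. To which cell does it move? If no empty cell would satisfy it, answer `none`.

Vacating (2,5). Empty cells in order:
  (1,1): 1/1 same-type → satisfied — stop here.

(1,1)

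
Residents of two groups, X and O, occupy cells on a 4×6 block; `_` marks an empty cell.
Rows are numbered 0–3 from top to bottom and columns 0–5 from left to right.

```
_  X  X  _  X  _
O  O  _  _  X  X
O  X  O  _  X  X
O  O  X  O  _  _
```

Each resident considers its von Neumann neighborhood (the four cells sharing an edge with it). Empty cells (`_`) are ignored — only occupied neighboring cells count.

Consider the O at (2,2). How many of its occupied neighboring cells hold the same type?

Occupied neighbors of (2,2): (3,2)=X, (2,1)=X.
Same type (O): 0 of 2.

0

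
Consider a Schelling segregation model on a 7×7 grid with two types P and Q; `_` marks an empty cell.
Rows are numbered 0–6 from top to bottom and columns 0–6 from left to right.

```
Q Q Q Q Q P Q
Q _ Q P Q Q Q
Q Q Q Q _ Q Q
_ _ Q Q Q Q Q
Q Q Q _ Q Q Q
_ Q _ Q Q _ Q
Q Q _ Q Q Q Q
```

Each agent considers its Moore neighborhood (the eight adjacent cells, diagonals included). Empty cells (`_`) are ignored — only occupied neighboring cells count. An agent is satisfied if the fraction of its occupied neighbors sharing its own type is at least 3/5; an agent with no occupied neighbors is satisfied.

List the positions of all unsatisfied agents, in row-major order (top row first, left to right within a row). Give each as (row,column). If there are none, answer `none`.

(0,5), (1,3)

Row 0: (0,0)Q 2/2 ✓ · (0,1)Q 4/4 ✓ · (0,2)Q 3/4 ✓ · (0,3)Q 4/5 ✓ · (0,4)Q 3/5 ✓ · (0,5)P 0/5 ✗ · (0,6)Q 2/3 ✓
Row 1: (1,0)Q 4/4 ✓ · (1,2)Q 6/7 ✓ · (1,3)P 0/7 ✗ · (1,4)Q 5/7 ✓ · (1,5)Q 6/7 ✓ · (1,6)Q 4/5 ✓
Row 2: (2,0)Q 2/2 ✓ · (2,1)Q 5/5 ✓ · (2,2)Q 5/6 ✓ · (2,3)Q 6/7 ✓ · (2,5)Q 7/7 ✓ · (2,6)Q 5/5 ✓
Row 3: (3,2)Q 6/6 ✓ · (3,3)Q 6/6 ✓ · (3,4)Q 6/6 ✓ · (3,5)Q 7/7 ✓ · (3,6)Q 5/5 ✓
Row 4: (4,0)Q 2/2 ✓ · (4,1)Q 4/4 ✓ · (4,2)Q 5/5 ✓ · (4,4)Q 6/6 ✓ · (4,5)Q 7/7 ✓ · (4,6)Q 4/4 ✓
Row 5: (5,1)Q 5/5 ✓ · (5,3)Q 5/5 ✓ · (5,4)Q 6/6 ✓ · (5,6)Q 4/4 ✓
Row 6: (6,0)Q 2/2 ✓ · (6,1)Q 2/2 ✓ · (6,3)Q 3/3 ✓ · (6,4)Q 4/4 ✓ · (6,5)Q 4/4 ✓ · (6,6)Q 2/2 ✓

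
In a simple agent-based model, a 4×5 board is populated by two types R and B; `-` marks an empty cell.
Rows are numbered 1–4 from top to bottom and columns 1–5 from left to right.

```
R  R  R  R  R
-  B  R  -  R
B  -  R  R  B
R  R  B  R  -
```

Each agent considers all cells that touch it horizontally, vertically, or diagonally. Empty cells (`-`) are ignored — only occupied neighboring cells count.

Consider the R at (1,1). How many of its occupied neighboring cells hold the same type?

Occupied neighbors of (1,1): (1,2)=R, (2,2)=B.
Same type (R): 1 of 2.

1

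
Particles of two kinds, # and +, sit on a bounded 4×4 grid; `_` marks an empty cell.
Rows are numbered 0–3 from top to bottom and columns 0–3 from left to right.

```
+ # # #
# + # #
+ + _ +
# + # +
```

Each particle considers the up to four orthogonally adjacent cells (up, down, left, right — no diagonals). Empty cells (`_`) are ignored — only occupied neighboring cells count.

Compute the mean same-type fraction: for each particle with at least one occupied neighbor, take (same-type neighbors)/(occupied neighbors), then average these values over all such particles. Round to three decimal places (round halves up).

0.439

(0,0)+ 0/2
(0,1)# 1/3
(0,2)# 3/3
(0,3)# 2/2
(1,0)# 0/3
(1,1)+ 1/4
(1,2)# 2/3
(1,3)# 2/3
(2,0)+ 1/3
(2,1)+ 3/3
(2,3)+ 1/2
(3,0)# 0/2
(3,1)+ 1/3
(3,2)# 0/2
(3,3)+ 1/2
Sum over 15 particles: 0/2 + 1/3 + 3/3 + 2/2 + 0/3 + 1/4 + 2/3 + 2/3 + 1/3 + 3/3 + 1/2 + 0/2 + 1/3 + 0/2 + 1/2 = 79/12; mean = 79/12 ÷ 15 = 79/180 = 0.438888… → 0.439.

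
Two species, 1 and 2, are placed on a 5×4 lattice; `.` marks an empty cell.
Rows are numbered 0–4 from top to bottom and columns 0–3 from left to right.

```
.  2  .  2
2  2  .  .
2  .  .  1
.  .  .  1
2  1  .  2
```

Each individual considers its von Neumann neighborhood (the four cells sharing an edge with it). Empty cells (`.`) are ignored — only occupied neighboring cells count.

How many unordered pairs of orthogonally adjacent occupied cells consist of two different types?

2

Scan each occupied cell's neighbors to the right and below so each pair is counted once.
Row 0: 2(0,1)–2(1,1)=  → 0/1 unlike.
Row 1: 2(1,0)–2(1,1)= 2(1,0)–2(2,0)=  → 0/2 unlike.
Row 2: 1(2,3)–1(3,3)=  → 0/1 unlike.
Row 3: 1(3,3)–2(4,3)≠  → 1/1 unlike.
Row 4: 2(4,0)–1(4,1)≠  → 1/1 unlike.
Total adjacent occupied pairs: 6; unlike-type pairs: 2.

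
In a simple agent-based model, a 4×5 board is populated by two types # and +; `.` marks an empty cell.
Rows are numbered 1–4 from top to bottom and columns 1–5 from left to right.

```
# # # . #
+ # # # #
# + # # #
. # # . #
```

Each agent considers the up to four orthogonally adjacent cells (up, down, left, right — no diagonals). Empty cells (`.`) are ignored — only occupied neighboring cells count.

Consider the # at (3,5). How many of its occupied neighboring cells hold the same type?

Occupied neighbors of (3,5): (2,5)=#, (4,5)=#, (3,4)=#.
Same type (#): 3 of 3.

3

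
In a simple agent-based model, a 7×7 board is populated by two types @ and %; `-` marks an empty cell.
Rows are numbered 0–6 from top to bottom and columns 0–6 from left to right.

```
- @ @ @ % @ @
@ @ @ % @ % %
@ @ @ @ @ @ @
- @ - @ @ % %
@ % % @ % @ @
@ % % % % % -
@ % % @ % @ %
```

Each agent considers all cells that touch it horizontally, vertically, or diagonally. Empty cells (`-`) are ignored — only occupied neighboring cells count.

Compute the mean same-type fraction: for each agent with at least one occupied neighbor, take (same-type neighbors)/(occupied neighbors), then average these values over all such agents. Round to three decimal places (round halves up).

Row 0: (0,1)@ 4/4 · (0,2)@ 4/5 · (0,3)@ 3/5 · (0,4)% 2/5 · (0,5)@ 2/5 · (0,6)@ 1/3
Row 1: (1,0)@ 4/4 · (1,1)@ 7/7 · (1,2)@ 7/8 · (1,3)% 1/8 · (1,4)@ 5/8 · (1,5)% 2/8 · (1,6)% 1/5
Row 2: (2,0)@ 4/4 · (2,1)@ 6/6 · (2,2)@ 6/7 · (2,3)@ 6/7 · (2,4)@ 5/8 · (2,5)@ 4/8 · (2,6)@ 1/5
Row 3: (3,1)@ 4/6 · (3,3)@ 5/7 · (3,4)@ 6/8 · (3,5)% 2/8 · (3,6)% 1/5
Row 4: (4,0)@ 2/4 · (4,1)% 3/6 · (4,2)% 4/7 · (4,3)@ 2/7 · (4,4)% 4/8 · (4,5)@ 2/7 · (4,6)@ 1/4
Row 5: (5,0)@ 2/5 · (5,1)% 5/8 · (5,2)% 6/8 · (5,3)% 6/8 · (5,4)% 4/8 · (5,5)% 4/7
Row 6: (6,0)@ 1/3 · (6,1)% 3/5 · (6,2)% 4/5 · (6,3)@ 0/5 · (6,4)% 3/5 · (6,5)@ 0/4 · (6,6)% 1/2
Sum over 45 agents: 4/4 + 4/5 + 3/5 + 2/5 + 2/5 + 1/3 + 4/4 + 7/7 + 7/8 + 1/8 + 5/8 + 2/8 + 1/5 + 4/4 + 6/6 + 6/7 + 6/7 + 5/8 + 4/8 + 1/5 + 4/6 + 5/7 + 6/8 + 2/8 + 1/5 + 2/4 + 3/6 + 4/7 + 2/7 + 4/8 + 2/7 + 1/4 + 2/5 + 5/8 + 6/8 + 6/8 + 4/8 + 4/7 + 1/3 + 3/5 + 4/5 + 0/5 + 3/5 + 0/4 + 1/2 = 20623/840; mean = 20623/840 ÷ 45 = 20623/37800 = 0.545582… → 0.546.

0.546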